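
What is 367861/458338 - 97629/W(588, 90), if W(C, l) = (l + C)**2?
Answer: 20725455887/35115107532 ≈ 0.59021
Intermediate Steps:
W(C, l) = (C + l)**2
367861/458338 - 97629/W(588, 90) = 367861/458338 - 97629/(588 + 90)**2 = 367861*(1/458338) - 97629/(678**2) = 367861/458338 - 97629/459684 = 367861/458338 - 97629*1/459684 = 367861/458338 - 32543/153228 = 20725455887/35115107532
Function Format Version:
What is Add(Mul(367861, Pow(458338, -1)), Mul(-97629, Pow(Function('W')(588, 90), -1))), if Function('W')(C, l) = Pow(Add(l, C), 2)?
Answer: Rational(20725455887, 35115107532) ≈ 0.59021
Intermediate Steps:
Function('W')(C, l) = Pow(Add(C, l), 2)
Add(Mul(367861, Pow(458338, -1)), Mul(-97629, Pow(Function('W')(588, 90), -1))) = Add(Mul(367861, Pow(458338, -1)), Mul(-97629, Pow(Pow(Add(588, 90), 2), -1))) = Add(Mul(367861, Rational(1, 458338)), Mul(-97629, Pow(Pow(678, 2), -1))) = Add(Rational(367861, 458338), Mul(-97629, Pow(459684, -1))) = Add(Rational(367861, 458338), Mul(-97629, Rational(1, 459684))) = Add(Rational(367861, 458338), Rational(-32543, 153228)) = Rational(20725455887, 35115107532)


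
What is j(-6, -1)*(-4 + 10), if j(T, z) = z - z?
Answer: 0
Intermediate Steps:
j(T, z) = 0
j(-6, -1)*(-4 + 10) = 0*(-4 + 10) = 0*6 = 0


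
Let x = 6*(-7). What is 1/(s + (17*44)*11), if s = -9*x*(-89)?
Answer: -1/25414 ≈ -3.9348e-5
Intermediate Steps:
x = -42
s = -33642 (s = -9*(-42)*(-89) = 378*(-89) = -33642)
1/(s + (17*44)*11) = 1/(-33642 + (17*44)*11) = 1/(-33642 + 748*11) = 1/(-33642 + 8228) = 1/(-25414) = -1/25414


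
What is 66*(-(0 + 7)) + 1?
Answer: -461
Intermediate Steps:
66*(-(0 + 7)) + 1 = 66*(-1*7) + 1 = 66*(-7) + 1 = -462 + 1 = -461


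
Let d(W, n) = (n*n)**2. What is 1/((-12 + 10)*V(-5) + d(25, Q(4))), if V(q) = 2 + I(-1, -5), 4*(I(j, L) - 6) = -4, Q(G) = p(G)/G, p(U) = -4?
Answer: -1/13 ≈ -0.076923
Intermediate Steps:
Q(G) = -4/G
I(j, L) = 5 (I(j, L) = 6 + (1/4)*(-4) = 6 - 1 = 5)
V(q) = 7 (V(q) = 2 + 5 = 7)
d(W, n) = n**4 (d(W, n) = (n**2)**2 = n**4)
1/((-12 + 10)*V(-5) + d(25, Q(4))) = 1/((-12 + 10)*7 + (-4/4)**4) = 1/(-2*7 + (-4*1/4)**4) = 1/(-14 + (-1)**4) = 1/(-14 + 1) = 1/(-13) = -1/13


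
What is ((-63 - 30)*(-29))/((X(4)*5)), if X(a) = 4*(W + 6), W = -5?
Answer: 2697/20 ≈ 134.85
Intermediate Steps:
X(a) = 4 (X(a) = 4*(-5 + 6) = 4*1 = 4)
((-63 - 30)*(-29))/((X(4)*5)) = ((-63 - 30)*(-29))/((4*5)) = -93*(-29)/20 = 2697*(1/20) = 2697/20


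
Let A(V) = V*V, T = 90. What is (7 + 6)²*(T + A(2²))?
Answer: 17914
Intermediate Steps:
A(V) = V²
(7 + 6)²*(T + A(2²)) = (7 + 6)²*(90 + (2²)²) = 13²*(90 + 4²) = 169*(90 + 16) = 169*106 = 17914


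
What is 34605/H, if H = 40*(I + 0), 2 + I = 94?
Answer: 6921/736 ≈ 9.4035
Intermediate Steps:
I = 92 (I = -2 + 94 = 92)
H = 3680 (H = 40*(92 + 0) = 40*92 = 3680)
34605/H = 34605/3680 = 34605*(1/3680) = 6921/736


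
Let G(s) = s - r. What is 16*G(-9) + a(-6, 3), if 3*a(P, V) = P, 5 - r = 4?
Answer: -162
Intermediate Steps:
r = 1 (r = 5 - 1*4 = 5 - 4 = 1)
a(P, V) = P/3
G(s) = -1 + s (G(s) = s - 1*1 = s - 1 = -1 + s)
16*G(-9) + a(-6, 3) = 16*(-1 - 9) + (⅓)*(-6) = 16*(-10) - 2 = -160 - 2 = -162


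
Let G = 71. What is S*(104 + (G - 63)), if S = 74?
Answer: 8288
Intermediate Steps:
S*(104 + (G - 63)) = 74*(104 + (71 - 63)) = 74*(104 + 8) = 74*112 = 8288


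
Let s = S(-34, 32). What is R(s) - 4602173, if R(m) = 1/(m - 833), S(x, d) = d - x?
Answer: -3529866692/767 ≈ -4.6022e+6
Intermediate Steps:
s = 66 (s = 32 - 1*(-34) = 32 + 34 = 66)
R(m) = 1/(-833 + m)
R(s) - 4602173 = 1/(-833 + 66) - 4602173 = 1/(-767) - 4602173 = -1/767 - 4602173 = -3529866692/767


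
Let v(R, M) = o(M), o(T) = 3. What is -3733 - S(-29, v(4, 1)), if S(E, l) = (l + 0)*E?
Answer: -3646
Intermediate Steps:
v(R, M) = 3
S(E, l) = E*l (S(E, l) = l*E = E*l)
-3733 - S(-29, v(4, 1)) = -3733 - (-29)*3 = -3733 - 1*(-87) = -3733 + 87 = -3646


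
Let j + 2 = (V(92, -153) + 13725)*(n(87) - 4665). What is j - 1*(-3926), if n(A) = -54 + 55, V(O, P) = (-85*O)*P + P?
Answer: -5643585324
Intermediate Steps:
V(O, P) = P - 85*O*P (V(O, P) = -85*O*P + P = P - 85*O*P)
n(A) = 1
j = -5643589250 (j = -2 + (-153*(1 - 85*92) + 13725)*(1 - 4665) = -2 + (-153*(1 - 7820) + 13725)*(-4664) = -2 + (-153*(-7819) + 13725)*(-4664) = -2 + (1196307 + 13725)*(-4664) = -2 + 1210032*(-4664) = -2 - 5643589248 = -5643589250)
j - 1*(-3926) = -5643589250 - 1*(-3926) = -5643589250 + 3926 = -5643585324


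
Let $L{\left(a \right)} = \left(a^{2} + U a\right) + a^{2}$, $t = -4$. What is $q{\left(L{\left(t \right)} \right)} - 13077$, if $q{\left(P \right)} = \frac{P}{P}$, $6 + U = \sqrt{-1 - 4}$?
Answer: $-13076$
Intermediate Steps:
$U = -6 + i \sqrt{5}$ ($U = -6 + \sqrt{-1 - 4} = -6 + \sqrt{-5} = -6 + i \sqrt{5} \approx -6.0 + 2.2361 i$)
$L{\left(a \right)} = 2 a^{2} + a \left(-6 + i \sqrt{5}\right)$ ($L{\left(a \right)} = \left(a^{2} + \left(-6 + i \sqrt{5}\right) a\right) + a^{2} = \left(a^{2} + a \left(-6 + i \sqrt{5}\right)\right) + a^{2} = 2 a^{2} + a \left(-6 + i \sqrt{5}\right)$)
$q{\left(P \right)} = 1$
$q{\left(L{\left(t \right)} \right)} - 13077 = 1 - 13077 = -13076$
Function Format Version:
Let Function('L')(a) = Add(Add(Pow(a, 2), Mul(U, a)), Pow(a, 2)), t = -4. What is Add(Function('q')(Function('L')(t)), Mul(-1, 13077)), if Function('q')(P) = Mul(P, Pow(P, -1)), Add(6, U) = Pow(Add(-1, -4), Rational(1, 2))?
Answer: -13076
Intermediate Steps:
U = Add(-6, Mul(I, Pow(5, Rational(1, 2)))) (U = Add(-6, Pow(Add(-1, -4), Rational(1, 2))) = Add(-6, Pow(-5, Rational(1, 2))) = Add(-6, Mul(I, Pow(5, Rational(1, 2)))) ≈ Add(-6.0000, Mul(2.2361, I)))
Function('L')(a) = Add(Mul(2, Pow(a, 2)), Mul(a, Add(-6, Mul(I, Pow(5, Rational(1, 2)))))) (Function('L')(a) = Add(Add(Pow(a, 2), Mul(Add(-6, Mul(I, Pow(5, Rational(1, 2)))), a)), Pow(a, 2)) = Add(Add(Pow(a, 2), Mul(a, Add(-6, Mul(I, Pow(5, Rational(1, 2)))))), Pow(a, 2)) = Add(Mul(2, Pow(a, 2)), Mul(a, Add(-6, Mul(I, Pow(5, Rational(1, 2)))))))
Function('q')(P) = 1
Add(Function('q')(Function('L')(t)), Mul(-1, 13077)) = Add(1, Mul(-1, 13077)) = Add(1, -13077) = -13076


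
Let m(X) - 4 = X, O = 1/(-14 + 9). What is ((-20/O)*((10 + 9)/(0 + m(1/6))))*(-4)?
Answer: -1824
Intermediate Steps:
O = -⅕ (O = 1/(-5) = -⅕ ≈ -0.20000)
m(X) = 4 + X
((-20/O)*((10 + 9)/(0 + m(1/6))))*(-4) = ((-20/(-⅕))*((10 + 9)/(0 + (4 + 1/6))))*(-4) = ((-20*(-5))*(19/(0 + (4 + ⅙))))*(-4) = (100*(19/(0 + 25/6)))*(-4) = (100*(19/(25/6)))*(-4) = (100*(19*(6/25)))*(-4) = (100*(114/25))*(-4) = 456*(-4) = -1824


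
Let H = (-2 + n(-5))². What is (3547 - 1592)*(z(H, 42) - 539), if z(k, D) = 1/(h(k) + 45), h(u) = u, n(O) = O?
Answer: -99050075/94 ≈ -1.0537e+6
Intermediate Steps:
H = 49 (H = (-2 - 5)² = (-7)² = 49)
z(k, D) = 1/(45 + k) (z(k, D) = 1/(k + 45) = 1/(45 + k))
(3547 - 1592)*(z(H, 42) - 539) = (3547 - 1592)*(1/(45 + 49) - 539) = 1955*(1/94 - 539) = 1955*(-50665/94) = -99050075/94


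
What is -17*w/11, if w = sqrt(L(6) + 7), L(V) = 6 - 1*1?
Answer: -34*sqrt(3)/11 ≈ -5.3536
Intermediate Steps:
L(V) = 5 (L(V) = 6 - 1 = 5)
w = 2*sqrt(3) (w = sqrt(5 + 7) = sqrt(12) = 2*sqrt(3) ≈ 3.4641)
-17*w/11 = -17*2*sqrt(3)/11 = -34*sqrt(3)/11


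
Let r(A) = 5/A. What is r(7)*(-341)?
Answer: -1705/7 ≈ -243.57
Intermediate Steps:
r(7)*(-341) = (5/7)*(-341) = -1705/7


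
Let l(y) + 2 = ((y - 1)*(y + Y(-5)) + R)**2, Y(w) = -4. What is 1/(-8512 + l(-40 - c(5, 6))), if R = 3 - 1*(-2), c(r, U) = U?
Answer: 1/5537511 ≈ 1.8059e-7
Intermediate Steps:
R = 5 (R = 3 + 2 = 5)
l(y) = -2 + (5 + (-1 + y)*(-4 + y))**2 (l(y) = -2 + ((y - 1)*(y - 4) + 5)**2 = -2 + ((-1 + y)*(-4 + y) + 5)**2 = -2 + (5 + (-1 + y)*(-4 + y))**2)
1/(-8512 + l(-40 - c(5, 6))) = 1/(-8512 + (-2 + (9 + (-40 - 1*6)**2 - 5*(-40 - 1*6))**2)) = 1/(-8512 + (-2 + (9 + (-40 - 6)**2 - 5*(-40 - 6))**2)) = 1/(-8512 + (-2 + (9 + (-46)**2 - 5*(-46))**2)) = 1/(-8512 + (-2 + (9 + 2116 + 230)**2)) = 1/(-8512 + (-2 + 2355**2)) = 1/(-8512 + (-2 + 5546025)) = 1/(-8512 + 5546023) = 1/5537511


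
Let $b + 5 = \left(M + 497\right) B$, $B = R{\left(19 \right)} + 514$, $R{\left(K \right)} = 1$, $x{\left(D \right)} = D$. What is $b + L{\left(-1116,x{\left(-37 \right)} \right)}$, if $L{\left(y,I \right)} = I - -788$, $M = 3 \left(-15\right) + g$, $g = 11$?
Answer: $239191$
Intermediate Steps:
$M = -34$ ($M = 3 \left(-15\right) + 11 = -45 + 11 = -34$)
$L{\left(y,I \right)} = 788 + I$ ($L{\left(y,I \right)} = I + 788 = 788 + I$)
$B = 515$ ($B = 1 + 514 = 515$)
$b = 238440$ ($b = -5 + \left(-34 + 497\right) 515 = -5 + 463 \cdot 515 = -5 + 238445 = 238440$)
$b + L{\left(-1116,x{\left(-37 \right)} \right)} = 238440 + \left(788 - 37\right) = 238440 + 751 = 239191$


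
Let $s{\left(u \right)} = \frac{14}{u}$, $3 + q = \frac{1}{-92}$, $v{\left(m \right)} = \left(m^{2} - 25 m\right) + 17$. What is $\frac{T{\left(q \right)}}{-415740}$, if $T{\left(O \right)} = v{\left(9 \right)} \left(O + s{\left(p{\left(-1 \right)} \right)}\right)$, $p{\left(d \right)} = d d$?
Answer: $\frac{42799}{12749360} \approx 0.003357$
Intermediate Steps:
$p{\left(d \right)} = d^{2}$
$v{\left(m \right)} = 17 + m^{2} - 25 m$
$q = - \frac{277}{92}$ ($q = -3 + \frac{1}{-92} = -3 - \frac{1}{92} = - \frac{277}{92} \approx -3.0109$)
$T{\left(O \right)} = -1778 - 127 O$ ($T{\left(O \right)} = \left(17 + 9^{2} - 225\right) \left(O + \frac{14}{\left(-1\right)^{2}}\right) = \left(17 + 81 - 225\right) \left(O + \frac{14}{1}\right) = - 127 \left(O + 14 \cdot 1\right) = - 127 \left(O + 14\right) = - 127 \left(14 + O\right) = -1778 - 127 O$)
$\frac{T{\left(q \right)}}{-415740} = \frac{-1778 - - \frac{35179}{92}}{-415740} = \left(-1778 + \frac{35179}{92}\right) \left(- \frac{1}{415740}\right) = \left(- \frac{128397}{92}\right) \left(- \frac{1}{415740}\right) = \frac{42799}{12749360}$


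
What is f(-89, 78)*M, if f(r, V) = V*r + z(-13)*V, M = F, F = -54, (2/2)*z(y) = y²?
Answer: -336960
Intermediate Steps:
z(y) = y²
M = -54
f(r, V) = 169*V + V*r (f(r, V) = V*r + (-13)²*V = V*r + 169*V = 169*V + V*r)
f(-89, 78)*M = (78*(169 - 89))*(-54) = (78*80)*(-54) = 6240*(-54) = -336960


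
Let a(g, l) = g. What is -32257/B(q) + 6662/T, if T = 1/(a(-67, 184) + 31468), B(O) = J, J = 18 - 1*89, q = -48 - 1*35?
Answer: 14852768059/71 ≈ 2.0919e+8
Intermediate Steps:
q = -83 (q = -48 - 35 = -83)
J = -71 (J = 18 - 89 = -71)
B(O) = -71
T = 1/31401 (T = 1/(-67 + 31468) = 1/31401 ≈ 3.1846e-5)
-32257/B(q) + 6662/T = -32257/(-71) + 6662/(1/31401) = -32257*(-1/71) + 6662*31401 = 32257/71 + 209193462 = 14852768059/71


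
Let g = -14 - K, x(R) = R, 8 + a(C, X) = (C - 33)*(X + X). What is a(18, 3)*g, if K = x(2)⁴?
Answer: 2940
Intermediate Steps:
a(C, X) = -8 + 2*X*(-33 + C) (a(C, X) = -8 + (C - 33)*(X + X) = -8 + (-33 + C)*(2*X) = -8 + 2*X*(-33 + C))
K = 16 (K = 2⁴ = 16)
g = -30 (g = -14 - 1*16 = -14 - 16 = -30)
a(18, 3)*g = (-8 - 66*3 + 2*18*3)*(-30) = (-8 - 198 + 108)*(-30) = -98*(-30) = 2940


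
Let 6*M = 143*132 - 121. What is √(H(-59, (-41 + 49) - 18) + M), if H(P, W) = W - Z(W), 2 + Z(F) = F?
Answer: 7*√2298/6 ≈ 55.927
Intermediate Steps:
Z(F) = -2 + F
H(P, W) = 2 (H(P, W) = W - (-2 + W) = W + (2 - W) = 2)
M = 18755/6 (M = (143*132 - 121)/6 = (18876 - 121)/6 = (⅙)*18755 = 18755/6 ≈ 3125.8)
√(H(-59, (-41 + 49) - 18) + M) = √(2 + 18755/6) = √(18767/6) = 7*√2298/6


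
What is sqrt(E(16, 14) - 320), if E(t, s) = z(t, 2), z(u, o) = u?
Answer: 4*I*sqrt(19) ≈ 17.436*I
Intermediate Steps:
E(t, s) = t
sqrt(E(16, 14) - 320) = sqrt(16 - 320) = sqrt(-304) = 4*I*sqrt(19)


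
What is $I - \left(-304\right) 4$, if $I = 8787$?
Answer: $10003$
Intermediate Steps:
$I - \left(-304\right) 4 = 8787 - \left(-304\right) 4 = 8787 - -1216 = 8787 + 1216 = 10003$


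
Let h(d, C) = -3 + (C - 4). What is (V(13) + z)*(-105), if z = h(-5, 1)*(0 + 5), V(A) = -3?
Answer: 3465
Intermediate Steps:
h(d, C) = -7 + C (h(d, C) = -3 + (-4 + C) = -7 + C)
z = -30 (z = (-7 + 1)*(0 + 5) = -6*5 = -30)
(V(13) + z)*(-105) = (-3 - 30)*(-105) = -33*(-105) = 3465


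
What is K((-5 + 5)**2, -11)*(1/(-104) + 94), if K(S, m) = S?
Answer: 0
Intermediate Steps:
K((-5 + 5)**2, -11)*(1/(-104) + 94) = (-5 + 5)**2*(1/(-104) + 94) = 0**2*(-1/104 + 94) = 0*(9775/104) = 0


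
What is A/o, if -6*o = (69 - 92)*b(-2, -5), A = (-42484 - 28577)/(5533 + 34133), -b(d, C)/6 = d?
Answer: -23687/608212 ≈ -0.038945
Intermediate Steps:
b(d, C) = -6*d
A = -23687/13222 (A = -71061/39666 = -71061*1/39666 = -23687/13222 ≈ -1.7915)
o = 46 (o = -(69 - 92)*(-6*(-2))/6 = -(-23)*12/6 = -⅙*(-276) = 46)
A/o = -23687/13222/46 = -23687/13222*1/46 = -23687/608212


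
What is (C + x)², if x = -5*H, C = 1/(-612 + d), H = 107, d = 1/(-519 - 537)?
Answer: 119547979807066321/417668790529 ≈ 2.8623e+5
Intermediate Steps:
d = -1/1056 (d = 1/(-1056) = -1/1056 ≈ -0.00094697)
C = -1056/646273 (C = 1/(-612 - 1/1056) = 1/(-646273/1056) = -1056/646273 ≈ -0.0016340)
x = -535 (x = -5*107 = -535)
(C + x)² = (-1056/646273 - 535)² = (-345757111/646273)² = 119547979807066321/417668790529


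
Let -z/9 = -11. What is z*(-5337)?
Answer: -528363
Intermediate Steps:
z = 99 (z = -9*(-11) = 99)
z*(-5337) = 99*(-5337) = -528363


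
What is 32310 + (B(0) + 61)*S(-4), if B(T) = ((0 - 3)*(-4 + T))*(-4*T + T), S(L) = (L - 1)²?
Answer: 33835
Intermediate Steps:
S(L) = (-1 + L)²
B(T) = -3*T*(12 - 3*T) (B(T) = (-3*(-4 + T))*(-3*T) = (12 - 3*T)*(-3*T) = -3*T*(12 - 3*T))
32310 + (B(0) + 61)*S(-4) = 32310 + (9*0*(-4 + 0) + 61)*(-1 - 4)² = 32310 + (9*0*(-4) + 61)*(-5)² = 32310 + (0 + 61)*25 = 32310 + 61*25 = 32310 + 1525 = 33835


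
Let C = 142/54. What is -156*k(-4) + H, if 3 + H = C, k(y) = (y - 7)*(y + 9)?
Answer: 231650/27 ≈ 8579.6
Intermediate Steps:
C = 71/27 (C = 142*(1/54) = 71/27 ≈ 2.6296)
k(y) = (-7 + y)*(9 + y)
H = -10/27 (H = -3 + 71/27 = -10/27 ≈ -0.37037)
-156*k(-4) + H = -156*(-63 + (-4)² + 2*(-4)) - 10/27 = -156*(-63 + 16 - 8) - 10/27 = -156*(-55) - 10/27 = 8580 - 10/27 = 231650/27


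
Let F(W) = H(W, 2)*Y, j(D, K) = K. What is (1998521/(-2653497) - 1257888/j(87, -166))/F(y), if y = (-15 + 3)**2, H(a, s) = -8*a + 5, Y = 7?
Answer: -238390734275/252615567897 ≈ -0.94369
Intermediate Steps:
H(a, s) = 5 - 8*a
y = 144 (y = (-12)**2 = 144)
F(W) = 35 - 56*W (F(W) = (5 - 8*W)*7 = 35 - 56*W)
(1998521/(-2653497) - 1257888/j(87, -166))/F(y) = (1998521/(-2653497) - 1257888/(-166))/(35 - 56*144) = (1998521*(-1/2653497) - 1257888*(-1/166))/(35 - 8064) = (-285503/379071 + 628944/83)/(-8029) = (238390734275/31462893)*(-1/8029) = -238390734275/252615567897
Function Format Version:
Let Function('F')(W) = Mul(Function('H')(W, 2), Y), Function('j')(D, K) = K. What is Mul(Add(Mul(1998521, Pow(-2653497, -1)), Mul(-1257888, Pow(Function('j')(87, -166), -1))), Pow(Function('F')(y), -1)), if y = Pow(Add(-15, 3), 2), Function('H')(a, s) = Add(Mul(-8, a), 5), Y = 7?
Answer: Rational(-238390734275, 252615567897) ≈ -0.94369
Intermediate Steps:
Function('H')(a, s) = Add(5, Mul(-8, a))
y = 144 (y = Pow(-12, 2) = 144)
Function('F')(W) = Add(35, Mul(-56, W)) (Function('F')(W) = Mul(Add(5, Mul(-8, W)), 7) = Add(35, Mul(-56, W)))
Mul(Add(Mul(1998521, Pow(-2653497, -1)), Mul(-1257888, Pow(Function('j')(87, -166), -1))), Pow(Function('F')(y), -1)) = Mul(Add(Mul(1998521, Pow(-2653497, -1)), Mul(-1257888, Pow(-166, -1))), Pow(Add(35, Mul(-56, 144)), -1)) = Mul(Add(Mul(1998521, Rational(-1, 2653497)), Mul(-1257888, Rational(-1, 166))), Pow(Add(35, -8064), -1)) = Mul(Add(Rational(-285503, 379071), Rational(628944, 83)), Pow(-8029, -1)) = Mul(Rational(238390734275, 31462893), Rational(-1, 8029)) = Rational(-238390734275, 252615567897)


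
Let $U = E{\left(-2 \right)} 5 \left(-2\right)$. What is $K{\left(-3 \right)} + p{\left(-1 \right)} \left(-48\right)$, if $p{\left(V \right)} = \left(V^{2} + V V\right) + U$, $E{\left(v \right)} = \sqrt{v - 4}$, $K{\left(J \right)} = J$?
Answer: $-99 + 480 i \sqrt{6} \approx -99.0 + 1175.8 i$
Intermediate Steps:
$E{\left(v \right)} = \sqrt{-4 + v}$
$U = - 10 i \sqrt{6}$ ($U = \sqrt{-4 - 2} \cdot 5 \left(-2\right) = \sqrt{-6} \cdot 5 \left(-2\right) = i \sqrt{6} \cdot 5 \left(-2\right) = 5 i \sqrt{6} \left(-2\right) = - 10 i \sqrt{6} \approx - 24.495 i$)
$p{\left(V \right)} = 2 V^{2} - 10 i \sqrt{6}$ ($p{\left(V \right)} = \left(V^{2} + V V\right) - 10 i \sqrt{6} = \left(V^{2} + V^{2}\right) - 10 i \sqrt{6} = 2 V^{2} - 10 i \sqrt{6}$)
$K{\left(-3 \right)} + p{\left(-1 \right)} \left(-48\right) = -3 + \left(2 \left(-1\right)^{2} - 10 i \sqrt{6}\right) \left(-48\right) = -3 + \left(2 \cdot 1 - 10 i \sqrt{6}\right) \left(-48\right) = -3 + \left(2 - 10 i \sqrt{6}\right) \left(-48\right) = -3 - \left(96 - 480 i \sqrt{6}\right) = -99 + 480 i \sqrt{6}$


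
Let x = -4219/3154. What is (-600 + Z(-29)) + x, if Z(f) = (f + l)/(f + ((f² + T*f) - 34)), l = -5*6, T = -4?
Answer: -423940868/704919 ≈ -601.40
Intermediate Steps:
l = -30
x = -4219/3154 (x = -4219*1/3154 = -4219/3154 ≈ -1.3377)
Z(f) = (-30 + f)/(-34 + f² - 3*f) (Z(f) = (f - 30)/(f + ((f² - 4*f) - 34)) = (-30 + f)/(f + (-34 + f² - 4*f)) = (-30 + f)/(-34 + f² - 3*f))
(-600 + Z(-29)) + x = (-600 + (-30 - 29)/(-34 + (-29)² - 3*(-29))) - 4219/3154 = (-600 - 59/(-34 + 841 + 87)) - 4219/3154 = (-600 - 59/894) - 4219/3154 = -536459/894 - 4219/3154 = -423940868/704919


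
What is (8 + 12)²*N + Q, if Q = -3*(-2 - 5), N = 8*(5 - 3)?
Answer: 6421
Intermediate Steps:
N = 16 (N = 8*2 = 16)
Q = 21 (Q = -3*(-7) = 21)
(8 + 12)²*N + Q = (8 + 12)²*16 + 21 = 20²*16 + 21 = 400*16 + 21 = 6400 + 21 = 6421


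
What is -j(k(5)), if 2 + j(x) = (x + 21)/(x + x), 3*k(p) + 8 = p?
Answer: 12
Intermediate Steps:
k(p) = -8/3 + p/3
j(x) = -2 + (21 + x)/(2*x) (j(x) = -2 + (x + 21)/(x + x) = -2 + (21 + x)/((2*x)) = -2 + (21 + x)*(1/(2*x)) = -2 + (21 + x)/(2*x))
-j(k(5)) = -3*(7 - (-8/3 + (1/3)*5))/(2*(-8/3 + (1/3)*5)) = -3*(7 - (-8/3 + 5/3))/(2*(-8/3 + 5/3)) = -3*(7 - 1*(-1))/(2*(-1)) = -3*(-1)*(7 + 1)/2 = -3*(-1)*8/2 = -1*(-12) = 12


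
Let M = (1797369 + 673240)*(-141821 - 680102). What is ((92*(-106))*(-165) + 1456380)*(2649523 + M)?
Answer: -6224869333952288640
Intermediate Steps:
M = -2030650361107 (M = 2470609*(-821923) = -2030650361107)
((92*(-106))*(-165) + 1456380)*(2649523 + M) = ((92*(-106))*(-165) + 1456380)*(2649523 - 2030650361107) = (-9752*(-165) + 1456380)*(-2030647711584) = (1609080 + 1456380)*(-2030647711584) = 3065460*(-2030647711584) = -6224869333952288640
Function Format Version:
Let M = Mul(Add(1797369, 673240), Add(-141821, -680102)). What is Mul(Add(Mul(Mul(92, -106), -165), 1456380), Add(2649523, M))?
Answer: -6224869333952288640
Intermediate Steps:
M = -2030650361107 (M = Mul(2470609, -821923) = -2030650361107)
Mul(Add(Mul(Mul(92, -106), -165), 1456380), Add(2649523, M)) = Mul(Add(Mul(Mul(92, -106), -165), 1456380), Add(2649523, -2030650361107)) = Mul(Add(Mul(-9752, -165), 1456380), -2030647711584) = Mul(Add(1609080, 1456380), -2030647711584) = Mul(3065460, -2030647711584) = -6224869333952288640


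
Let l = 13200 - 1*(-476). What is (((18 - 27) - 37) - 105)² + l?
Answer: 36477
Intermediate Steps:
l = 13676 (l = 13200 + 476 = 13676)
(((18 - 27) - 37) - 105)² + l = (((18 - 27) - 37) - 105)² + 13676 = ((-9 - 37) - 105)² + 13676 = (-46 - 105)² + 13676 = (-151)² + 13676 = 22801 + 13676 = 36477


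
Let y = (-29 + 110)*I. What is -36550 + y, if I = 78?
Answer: -30232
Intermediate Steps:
y = 6318 (y = (-29 + 110)*78 = 81*78 = 6318)
-36550 + y = -36550 + 6318 = -30232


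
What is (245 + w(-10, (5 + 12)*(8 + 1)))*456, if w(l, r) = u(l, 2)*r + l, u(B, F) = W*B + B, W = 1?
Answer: -1288200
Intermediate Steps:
u(B, F) = 2*B (u(B, F) = 1*B + B = B + B = 2*B)
w(l, r) = l + 2*l*r (w(l, r) = (2*l)*r + l = 2*l*r + l = l + 2*l*r)
(245 + w(-10, (5 + 12)*(8 + 1)))*456 = (245 - 10*(1 + 2*((5 + 12)*(8 + 1))))*456 = (245 - 10*(1 + 2*(17*9)))*456 = (245 - 10*(1 + 2*153))*456 = (245 - 10*(1 + 306))*456 = (245 - 10*307)*456 = (245 - 3070)*456 = -2825*456 = -1288200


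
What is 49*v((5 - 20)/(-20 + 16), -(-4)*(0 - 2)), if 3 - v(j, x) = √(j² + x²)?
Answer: 147 - 49*√1249/4 ≈ -285.93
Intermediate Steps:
v(j, x) = 3 - √(j² + x²)
49*v((5 - 20)/(-20 + 16), -(-4)*(0 - 2)) = 49*(3 - √(((5 - 20)/(-20 + 16))² + (-(-4)*(0 - 2))²)) = 49*(3 - √((-15/(-4))² + (-(-4)*(-2))²)) = 49*(3 - √((-15*(-¼))² + (-1*8)²)) = 49*(3 - √((15/4)² + (-8)²)) = 49*(3 - √(225/16 + 64)) = 49*(3 - √(1249/16)) = 49*(3 - √1249/4) = 147 - 49*√1249/4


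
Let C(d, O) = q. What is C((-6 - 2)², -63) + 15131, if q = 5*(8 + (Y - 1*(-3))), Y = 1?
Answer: 15191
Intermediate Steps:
q = 60 (q = 5*(8 + (1 - 1*(-3))) = 5*(8 + (1 + 3)) = 5*(8 + 4) = 5*12 = 60)
C(d, O) = 60
C((-6 - 2)², -63) + 15131 = 60 + 15131 = 15191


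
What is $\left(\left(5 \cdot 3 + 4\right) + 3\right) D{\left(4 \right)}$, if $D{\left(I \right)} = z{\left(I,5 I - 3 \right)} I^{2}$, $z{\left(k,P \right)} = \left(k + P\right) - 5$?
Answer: $5632$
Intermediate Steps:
$z{\left(k,P \right)} = -5 + P + k$ ($z{\left(k,P \right)} = \left(P + k\right) - 5 = -5 + P + k$)
$D{\left(I \right)} = I^{2} \left(-8 + 6 I\right)$ ($D{\left(I \right)} = \left(-5 + \left(5 I - 3\right) + I\right) I^{2} = \left(-5 + \left(-3 + 5 I\right) + I\right) I^{2} = \left(-8 + 6 I\right) I^{2} = I^{2} \left(-8 + 6 I\right)$)
$\left(\left(5 \cdot 3 + 4\right) + 3\right) D{\left(4 \right)} = \left(\left(5 \cdot 3 + 4\right) + 3\right) 4^{2} \left(-8 + 6 \cdot 4\right) = \left(\left(15 + 4\right) + 3\right) 16 \left(-8 + 24\right) = \left(19 + 3\right) 16 \cdot 16 = 22 \cdot 256 = 5632$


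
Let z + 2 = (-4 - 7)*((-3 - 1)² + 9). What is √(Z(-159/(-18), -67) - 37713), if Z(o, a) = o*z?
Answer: I*√1445754/6 ≈ 200.4*I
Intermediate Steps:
z = -277 (z = -2 + (-4 - 7)*((-3 - 1)² + 9) = -2 - 11*((-4)² + 9) = -2 - 11*(16 + 9) = -2 - 11*25 = -2 - 275 = -277)
Z(o, a) = -277*o (Z(o, a) = o*(-277) = -277*o)
√(Z(-159/(-18), -67) - 37713) = √(-(-44043)/(-18) - 37713) = √(-(-44043)*(-1)/18 - 37713) = √(-277*53/6 - 37713) = √(-14681/6 - 37713) = √(-240959/6) = I*√1445754/6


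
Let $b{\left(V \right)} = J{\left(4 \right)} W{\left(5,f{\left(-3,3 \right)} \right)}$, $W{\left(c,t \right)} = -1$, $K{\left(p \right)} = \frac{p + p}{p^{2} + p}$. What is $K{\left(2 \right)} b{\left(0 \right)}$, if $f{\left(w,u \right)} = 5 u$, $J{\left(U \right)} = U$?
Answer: $- \frac{8}{3} \approx -2.6667$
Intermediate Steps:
$K{\left(p \right)} = \frac{2 p}{p + p^{2}}$
$b{\left(V \right)} = -4$ ($b{\left(V \right)} = 4 \left(-1\right) = -4$)
$K{\left(2 \right)} b{\left(0 \right)} = \frac{2}{1 + 2} \left(-4\right) = \frac{2}{3} \left(-4\right) = - \frac{8}{3}$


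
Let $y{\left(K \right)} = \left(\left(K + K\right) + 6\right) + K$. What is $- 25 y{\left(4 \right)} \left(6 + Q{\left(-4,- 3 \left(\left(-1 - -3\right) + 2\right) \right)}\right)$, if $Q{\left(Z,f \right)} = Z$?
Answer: $-900$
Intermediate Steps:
$y{\left(K \right)} = 6 + 3 K$ ($y{\left(K \right)} = \left(2 K + 6\right) + K = \left(6 + 2 K\right) + K = 6 + 3 K$)
$- 25 y{\left(4 \right)} \left(6 + Q{\left(-4,- 3 \left(\left(-1 - -3\right) + 2\right) \right)}\right) = - 25 \left(6 + 3 \cdot 4\right) \left(6 - 4\right) = - 25 \left(6 + 12\right) 2 = - 25 \cdot 18 \cdot 2 = \left(-25\right) 36 = -900$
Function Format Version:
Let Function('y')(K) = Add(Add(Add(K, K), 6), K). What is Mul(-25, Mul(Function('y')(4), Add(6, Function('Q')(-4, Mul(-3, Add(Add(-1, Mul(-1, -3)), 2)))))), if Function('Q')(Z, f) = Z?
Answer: -900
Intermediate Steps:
Function('y')(K) = Add(6, Mul(3, K)) (Function('y')(K) = Add(Add(Mul(2, K), 6), K) = Add(Add(6, Mul(2, K)), K) = Add(6, Mul(3, K)))
Mul(-25, Mul(Function('y')(4), Add(6, Function('Q')(-4, Mul(-3, Add(Add(-1, Mul(-1, -3)), 2)))))) = Mul(-25, Mul(Add(6, Mul(3, 4)), Add(6, -4))) = Mul(-25, Mul(Add(6, 12), 2)) = Mul(-25, Mul(18, 2)) = Mul(-25, 36) = -900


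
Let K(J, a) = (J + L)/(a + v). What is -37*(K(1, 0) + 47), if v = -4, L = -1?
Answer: -1739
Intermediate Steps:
K(J, a) = (-1 + J)/(-4 + a) (K(J, a) = (J - 1)/(a - 4) = (-1 + J)/(-4 + a))
-37*(K(1, 0) + 47) = -37*((-1 + 1)/(-4 + 0) + 47) = -37*(0/(-4) + 47) = -37*(-¼*0 + 47) = -37*(0 + 47) = -37*47 = -1739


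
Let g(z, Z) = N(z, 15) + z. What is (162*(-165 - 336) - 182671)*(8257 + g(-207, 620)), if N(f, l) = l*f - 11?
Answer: -1301752022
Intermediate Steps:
N(f, l) = -11 + f*l (N(f, l) = f*l - 11 = -11 + f*l)
g(z, Z) = -11 + 16*z (g(z, Z) = (-11 + z*15) + z = (-11 + 15*z) + z = -11 + 16*z)
(162*(-165 - 336) - 182671)*(8257 + g(-207, 620)) = (162*(-165 - 336) - 182671)*(8257 + (-11 + 16*(-207))) = (162*(-501) - 182671)*(8257 + (-11 - 3312)) = (-81162 - 182671)*(8257 - 3323) = -263833*4934 = -1301752022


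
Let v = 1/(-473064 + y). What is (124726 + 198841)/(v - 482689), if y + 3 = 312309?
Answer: -52015983786/77596118263 ≈ -0.67034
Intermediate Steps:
y = 312306 (y = -3 + 312309 = 312306)
v = -1/160758 (v = 1/(-473064 + 312306) = 1/(-160758) = -1/160758 ≈ -6.2205e-6)
(124726 + 198841)/(v - 482689) = (124726 + 198841)/(-1/160758 - 482689) = 323567/(-77596118263/160758) = 323567*(-160758/77596118263) = -52015983786/77596118263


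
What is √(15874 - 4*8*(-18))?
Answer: 5*√658 ≈ 128.26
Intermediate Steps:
√(15874 - 4*8*(-18)) = √(15874 - 32*(-18)) = √(15874 + 576) = √16450 = 5*√658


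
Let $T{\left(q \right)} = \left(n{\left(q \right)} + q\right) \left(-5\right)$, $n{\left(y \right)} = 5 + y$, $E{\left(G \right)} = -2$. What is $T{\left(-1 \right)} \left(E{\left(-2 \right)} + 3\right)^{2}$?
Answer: $-15$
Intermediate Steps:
$T{\left(q \right)} = -25 - 10 q$ ($T{\left(q \right)} = \left(\left(5 + q\right) + q\right) \left(-5\right) = \left(5 + 2 q\right) \left(-5\right) = -25 - 10 q$)
$T{\left(-1 \right)} \left(E{\left(-2 \right)} + 3\right)^{2} = \left(-25 - -10\right) \left(-2 + 3\right)^{2} = \left(-25 + 10\right) 1^{2} = \left(-15\right) 1 = -15$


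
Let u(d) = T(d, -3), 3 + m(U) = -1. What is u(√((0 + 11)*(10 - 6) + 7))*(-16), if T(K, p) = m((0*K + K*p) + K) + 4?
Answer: 0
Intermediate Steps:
m(U) = -4 (m(U) = -3 - 1 = -4)
T(K, p) = 0 (T(K, p) = -4 + 4 = 0)
u(d) = 0
u(√((0 + 11)*(10 - 6) + 7))*(-16) = 0*(-16) = 0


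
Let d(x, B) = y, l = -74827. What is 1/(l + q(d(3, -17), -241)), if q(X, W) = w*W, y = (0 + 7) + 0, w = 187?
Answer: -1/119894 ≈ -8.3407e-6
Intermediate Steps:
y = 7 (y = 7 + 0 = 7)
d(x, B) = 7
q(X, W) = 187*W
1/(l + q(d(3, -17), -241)) = 1/(-74827 + 187*(-241)) = 1/(-74827 - 45067) = 1/(-119894) = -1/119894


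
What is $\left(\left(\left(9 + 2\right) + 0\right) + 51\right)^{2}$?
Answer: $3844$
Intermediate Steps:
$\left(\left(\left(9 + 2\right) + 0\right) + 51\right)^{2} = \left(\left(11 + 0\right) + 51\right)^{2} = \left(11 + 51\right)^{2} = 62^{2} = 3844$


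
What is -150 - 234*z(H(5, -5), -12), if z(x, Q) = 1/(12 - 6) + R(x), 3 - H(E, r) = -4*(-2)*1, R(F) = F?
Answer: 981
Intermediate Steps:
H(E, r) = -5 (H(E, r) = 3 - (-4*(-2)) = 3 - 8 = -5)
z(x, Q) = ⅙ + x (z(x, Q) = 1/(12 - 6) + x = 1/6 + x = ⅙ + x)
-150 - 234*z(H(5, -5), -12) = -150 - 234*(⅙ - 5) = -150 - 234*(-29/6) = -150 + 1131 = 981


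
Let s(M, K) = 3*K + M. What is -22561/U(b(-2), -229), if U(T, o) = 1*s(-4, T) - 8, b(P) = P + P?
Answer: 22561/24 ≈ 940.04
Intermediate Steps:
b(P) = 2*P
s(M, K) = M + 3*K
U(T, o) = -12 + 3*T (U(T, o) = 1*(-4 + 3*T) - 8 = (-4 + 3*T) - 8 = -12 + 3*T)
-22561/U(b(-2), -229) = -22561/(-12 + 3*(2*(-2))) = -22561/(-12 + 3*(-4)) = -22561/(-12 - 12) = -22561/(-24) = -22561*(-1/24) = 22561/24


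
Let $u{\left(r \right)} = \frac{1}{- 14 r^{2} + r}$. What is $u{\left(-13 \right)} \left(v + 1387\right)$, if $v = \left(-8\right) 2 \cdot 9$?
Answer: $- \frac{1243}{2379} \approx -0.52249$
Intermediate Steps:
$v = -144$ ($v = \left(-16\right) 9 = -144$)
$u{\left(r \right)} = \frac{1}{r - 14 r^{2}}$
$u{\left(-13 \right)} \left(v + 1387\right) = - \frac{1}{\left(-13\right) \left(-1 + 14 \left(-13\right)\right)} \left(-144 + 1387\right) = \left(-1\right) \left(- \frac{1}{13}\right) \frac{1}{-1 - 182} \cdot 1243 = \left(-1\right) \left(- \frac{1}{13}\right) \frac{1}{-183} \cdot 1243 = \left(-1\right) \left(- \frac{1}{13}\right) \left(- \frac{1}{183}\right) 1243 = \left(- \frac{1}{2379}\right) 1243 = - \frac{1243}{2379}$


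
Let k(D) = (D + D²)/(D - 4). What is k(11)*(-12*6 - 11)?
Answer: -10956/7 ≈ -1565.1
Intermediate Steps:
k(D) = (D + D²)/(-4 + D)
k(11)*(-12*6 - 11) = (11*(1 + 11)/(-4 + 11))*(-12*6 - 11) = (11*12/7)*(-72 - 11) = (11*(⅐)*12)*(-83) = (132/7)*(-83) = -10956/7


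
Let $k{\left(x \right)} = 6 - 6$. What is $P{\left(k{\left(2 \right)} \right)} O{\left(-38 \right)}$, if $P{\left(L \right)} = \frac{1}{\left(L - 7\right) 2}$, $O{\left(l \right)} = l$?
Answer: $\frac{19}{7} \approx 2.7143$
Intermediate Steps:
$k{\left(x \right)} = 0$ ($k{\left(x \right)} = 6 - 6 = 0$)
$P{\left(L \right)} = \frac{1}{2 \left(-7 + L\right)}$ ($P{\left(L \right)} = \frac{1}{-7 + L} \frac{1}{2} = \frac{1}{2 \left(-7 + L\right)}$)
$P{\left(k{\left(2 \right)} \right)} O{\left(-38 \right)} = \frac{1}{2 \left(-7 + 0\right)} \left(-38\right) = \frac{1}{2 \left(-7\right)} \left(-38\right) = \frac{1}{2} \left(- \frac{1}{7}\right) \left(-38\right) = \left(- \frac{1}{14}\right) \left(-38\right) = \frac{19}{7}$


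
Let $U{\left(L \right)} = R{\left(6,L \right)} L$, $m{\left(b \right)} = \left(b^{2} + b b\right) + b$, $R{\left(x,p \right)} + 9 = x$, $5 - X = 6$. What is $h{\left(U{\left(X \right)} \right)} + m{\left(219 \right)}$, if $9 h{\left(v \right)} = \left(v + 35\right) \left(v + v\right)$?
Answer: $\frac{288499}{3} \approx 96166.0$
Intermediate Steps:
$X = -1$ ($X = 5 - 6 = -1$)
$R{\left(x,p \right)} = -9 + x$
$m{\left(b \right)} = b + 2 b^{2}$ ($m{\left(b \right)} = \left(b^{2} + b^{2}\right) + b = 2 b^{2} + b = b + 2 b^{2}$)
$U{\left(L \right)} = - 3 L$ ($U{\left(L \right)} = \left(-9 + 6\right) L = - 3 L$)
$h{\left(v \right)} = \frac{2 v \left(35 + v\right)}{9}$ ($h{\left(v \right)} = \frac{\left(v + 35\right) \left(v + v\right)}{9} = \frac{\left(35 + v\right) 2 v}{9} = \frac{2 v \left(35 + v\right)}{9}$)
$h{\left(U{\left(X \right)} \right)} + m{\left(219 \right)} = \frac{2 \left(\left(-3\right) \left(-1\right)\right) \left(35 - -3\right)}{9} + 219 \left(1 + 2 \cdot 219\right) = \frac{2}{9} \cdot 3 \left(35 + 3\right) + 219 \left(1 + 438\right) = \frac{2}{9} \cdot 3 \cdot 38 + 219 \cdot 439 = \frac{76}{3} + 96141 = \frac{288499}{3}$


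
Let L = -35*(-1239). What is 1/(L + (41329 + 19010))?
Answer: 1/103704 ≈ 9.6428e-6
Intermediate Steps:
L = 43365
1/(L + (41329 + 19010)) = 1/(43365 + (41329 + 19010)) = 1/(43365 + 60339) = 1/103704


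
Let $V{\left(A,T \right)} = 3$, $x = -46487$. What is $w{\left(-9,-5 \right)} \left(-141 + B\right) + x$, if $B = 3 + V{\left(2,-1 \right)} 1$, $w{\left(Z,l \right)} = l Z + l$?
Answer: $-51887$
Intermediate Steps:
$w{\left(Z,l \right)} = l + Z l$ ($w{\left(Z,l \right)} = Z l + l = l + Z l$)
$B = 6$ ($B = 3 + 3 \cdot 1 = 3 + 3 = 6$)
$w{\left(-9,-5 \right)} \left(-141 + B\right) + x = - 5 \left(1 - 9\right) \left(-141 + 6\right) - 46487 = \left(-5\right) \left(-8\right) \left(-135\right) - 46487 = 40 \left(-135\right) - 46487 = -5400 - 46487 = -51887$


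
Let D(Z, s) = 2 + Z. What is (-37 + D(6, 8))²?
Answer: 841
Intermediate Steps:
(-37 + D(6, 8))² = (-37 + (2 + 6))² = (-37 + 8)² = (-29)² = 841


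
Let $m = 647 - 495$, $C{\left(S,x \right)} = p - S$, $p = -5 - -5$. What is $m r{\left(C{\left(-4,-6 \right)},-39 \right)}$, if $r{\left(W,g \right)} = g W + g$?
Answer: $-29640$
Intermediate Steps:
$p = 0$ ($p = -5 + 5 = 0$)
$C{\left(S,x \right)} = - S$ ($C{\left(S,x \right)} = 0 - S = - S$)
$m = 152$ ($m = 647 - 495 = 152$)
$r{\left(W,g \right)} = g + W g$ ($r{\left(W,g \right)} = W g + g = g + W g$)
$m r{\left(C{\left(-4,-6 \right)},-39 \right)} = 152 \left(- 39 \left(1 - -4\right)\right) = 152 \left(- 39 \left(1 + 4\right)\right) = 152 \left(\left(-39\right) 5\right) = 152 \left(-195\right) = -29640$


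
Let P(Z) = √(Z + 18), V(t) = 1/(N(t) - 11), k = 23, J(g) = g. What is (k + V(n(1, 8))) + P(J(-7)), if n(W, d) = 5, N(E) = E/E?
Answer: 229/10 + √11 ≈ 26.217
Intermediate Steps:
N(E) = 1
V(t) = -⅒ (V(t) = 1/(1 - 11) = 1/(-10) = -⅒)
P(Z) = √(18 + Z)
(k + V(n(1, 8))) + P(J(-7)) = (23 - ⅒) + √(18 - 7) = 229/10 + √11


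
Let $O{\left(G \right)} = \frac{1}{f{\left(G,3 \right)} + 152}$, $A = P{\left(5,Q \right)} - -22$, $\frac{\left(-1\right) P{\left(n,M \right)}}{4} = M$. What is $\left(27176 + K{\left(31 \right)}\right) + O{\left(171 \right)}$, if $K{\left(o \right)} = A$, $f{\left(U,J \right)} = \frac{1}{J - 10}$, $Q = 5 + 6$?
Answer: $\frac{28864709}{1063} \approx 27154.0$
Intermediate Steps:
$Q = 11$
$f{\left(U,J \right)} = \frac{1}{-10 + J}$
$P{\left(n,M \right)} = - 4 M$
$A = -22$ ($A = \left(-4\right) 11 - -22 = -44 + 22 = -22$)
$K{\left(o \right)} = -22$
$O{\left(G \right)} = \frac{7}{1063}$ ($O{\left(G \right)} = \frac{1}{\frac{1}{-10 + 3} + 152} = \frac{1}{\frac{1}{-7} + 152} = \frac{1}{- \frac{1}{7} + 152} = \frac{1}{\frac{1063}{7}} = \frac{7}{1063}$)
$\left(27176 + K{\left(31 \right)}\right) + O{\left(171 \right)} = \left(27176 - 22\right) + \frac{7}{1063} = 27154 + \frac{7}{1063} = \frac{28864709}{1063}$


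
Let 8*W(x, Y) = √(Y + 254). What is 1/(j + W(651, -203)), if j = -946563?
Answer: -20193344/19114272276655 - 8*√51/57342816829965 ≈ -1.0565e-6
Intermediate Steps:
W(x, Y) = √(254 + Y)/8 (W(x, Y) = √(Y + 254)/8 = √(254 + Y)/8)
1/(j + W(651, -203)) = 1/(-946563 + √(254 - 203)/8) = 1/(-946563 + √51/8)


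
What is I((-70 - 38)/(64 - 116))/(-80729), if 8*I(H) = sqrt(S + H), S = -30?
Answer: -I*sqrt(39)/763256 ≈ -8.182e-6*I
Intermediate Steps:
I(H) = sqrt(-30 + H)/8
I((-70 - 38)/(64 - 116))/(-80729) = (sqrt(-30 + (-70 - 38)/(64 - 116))/8)/(-80729) = (sqrt(-30 - 108/(-52))/8)*(-1/80729) = (sqrt(-30 - 108*(-1/52))/8)*(-1/80729) = (sqrt(-30 + 27/13)/8)*(-1/80729) = (sqrt(-363/13)/8)*(-1/80729) = ((11*I*sqrt(39)/13)/8)*(-1/80729) = (11*I*sqrt(39)/104)*(-1/80729) = -I*sqrt(39)/763256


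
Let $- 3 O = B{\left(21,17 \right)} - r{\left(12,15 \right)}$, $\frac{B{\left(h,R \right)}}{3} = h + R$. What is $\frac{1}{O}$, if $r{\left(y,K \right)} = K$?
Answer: $- \frac{1}{33} \approx -0.030303$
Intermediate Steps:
$B{\left(h,R \right)} = 3 R + 3 h$ ($B{\left(h,R \right)} = 3 \left(h + R\right) = 3 \left(R + h\right) = 3 R + 3 h$)
$O = -33$ ($O = - \frac{\left(3 \cdot 17 + 3 \cdot 21\right) - 15}{3} = - \frac{\left(51 + 63\right) - 15}{3} = - \frac{114 - 15}{3} = \left(- \frac{1}{3}\right) 99 = -33$)
$\frac{1}{O} = \frac{1}{-33} = - \frac{1}{33}$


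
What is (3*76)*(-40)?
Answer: -9120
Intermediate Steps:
(3*76)*(-40) = 228*(-40) = -9120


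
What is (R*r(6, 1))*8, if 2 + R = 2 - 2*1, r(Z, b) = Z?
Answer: -96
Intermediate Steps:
R = -2 (R = -2 + (2 - 2*1) = -2 + (2 - 2) = -2 + 0 = -2)
(R*r(6, 1))*8 = -2*6*8 = -12*8 = -96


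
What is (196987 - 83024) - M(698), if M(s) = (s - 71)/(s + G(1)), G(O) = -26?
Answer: 25527503/224 ≈ 1.1396e+5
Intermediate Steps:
M(s) = (-71 + s)/(-26 + s) (M(s) = (s - 71)/(s - 26) = (-71 + s)/(-26 + s))
(196987 - 83024) - M(698) = (196987 - 83024) - (-71 + 698)/(-26 + 698) = 113963 - 627/672 = 113963 - 1*209/224 = 113963 - 209/224 = 25527503/224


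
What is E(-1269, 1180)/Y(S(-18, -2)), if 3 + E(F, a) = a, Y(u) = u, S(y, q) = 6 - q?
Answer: 1177/8 ≈ 147.13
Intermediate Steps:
E(F, a) = -3 + a
E(-1269, 1180)/Y(S(-18, -2)) = (-3 + 1180)/(6 - 1*(-2)) = 1177/(6 + 2) = 1177/8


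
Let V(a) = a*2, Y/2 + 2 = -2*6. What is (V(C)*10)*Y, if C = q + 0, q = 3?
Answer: -1680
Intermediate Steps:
Y = -28 (Y = -4 + 2*(-2*6) = -4 + 2*(-12) = -4 - 24 = -28)
C = 3 (C = 3 + 0 = 3)
V(a) = 2*a
(V(C)*10)*Y = ((2*3)*10)*(-28) = (6*10)*(-28) = 60*(-28) = -1680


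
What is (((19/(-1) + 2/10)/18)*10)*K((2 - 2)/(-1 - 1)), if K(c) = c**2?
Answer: 0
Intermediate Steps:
(((19/(-1) + 2/10)/18)*10)*K((2 - 2)/(-1 - 1)) = (((19/(-1) + 2/10)/18)*10)*((2 - 2)/(-1 - 1))**2 = (((19*(-1) + 2*(1/10))*(1/18))*10)*(0/(-2))**2 = (((-19 + 1/5)*(1/18))*10)*(0*(-1/2))**2 = (-94/5*1/18*10)*0**2 = -47/45*10*0 = -94/9*0 = 0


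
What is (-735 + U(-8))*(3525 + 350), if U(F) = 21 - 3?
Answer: -2778375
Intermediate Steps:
U(F) = 18
(-735 + U(-8))*(3525 + 350) = (-735 + 18)*(3525 + 350) = -717*3875 = -2778375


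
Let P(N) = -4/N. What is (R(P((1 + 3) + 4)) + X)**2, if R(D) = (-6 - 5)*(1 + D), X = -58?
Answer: 16129/4 ≈ 4032.3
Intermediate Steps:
R(D) = -11 - 11*D (R(D) = -11*(1 + D) = -11 - 11*D)
(R(P((1 + 3) + 4)) + X)**2 = ((-11 - (-44)/((1 + 3) + 4)) - 58)**2 = ((-11 - (-44)/(4 + 4)) - 58)**2 = ((-11 - (-44)/8) - 58)**2 = ((-11 - 11*(-1/2)) - 58)**2 = ((-11 + 11/2) - 58)**2 = (-11/2 - 58)**2 = (-127/2)**2 = 16129/4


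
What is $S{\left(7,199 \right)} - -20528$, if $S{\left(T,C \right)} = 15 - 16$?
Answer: $20527$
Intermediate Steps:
$S{\left(T,C \right)} = -1$ ($S{\left(T,C \right)} = 15 - 16 = -1$)
$S{\left(7,199 \right)} - -20528 = -1 - -20528 = -1 + 20528 = 20527$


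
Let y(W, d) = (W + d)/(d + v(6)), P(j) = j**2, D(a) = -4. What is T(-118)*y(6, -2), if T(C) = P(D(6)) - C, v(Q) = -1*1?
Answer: -536/3 ≈ -178.67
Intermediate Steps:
v(Q) = -1
y(W, d) = (W + d)/(-1 + d) (y(W, d) = (W + d)/(d - 1) = (W + d)/(-1 + d))
T(C) = 16 - C (T(C) = (-4)**2 - C = 16 - C)
T(-118)*y(6, -2) = (16 - 1*(-118))*((6 - 2)/(-1 - 2)) = (16 + 118)*(4/(-3)) = 134*(-1/3*4) = 134*(-4/3) = -536/3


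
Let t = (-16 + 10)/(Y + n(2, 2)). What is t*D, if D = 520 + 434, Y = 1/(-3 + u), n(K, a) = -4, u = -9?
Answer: 68688/49 ≈ 1401.8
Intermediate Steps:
Y = -1/12 (Y = 1/(-3 - 9) = 1/(-12) = -1/12 ≈ -0.083333)
t = 72/49 (t = (-16 + 10)/(-1/12 - 4) = -6/(-49/12) = -6*(-12/49) = 72/49 ≈ 1.4694)
D = 954
t*D = (72/49)*954 = 68688/49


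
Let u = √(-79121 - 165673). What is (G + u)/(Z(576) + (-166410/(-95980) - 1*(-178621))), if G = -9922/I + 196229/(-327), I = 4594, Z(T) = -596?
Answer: -4341753775480/1283437479211329 + 9598*I*√244794/1708700591 ≈ -0.0033829 + 0.0027792*I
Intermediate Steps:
G = -452360260/751119 (G = -9922/4594 + 196229/(-327) = -9922*1/4594 + 196229*(-1/327) = -4961/2297 - 196229/327 = -452360260/751119 ≈ -602.25)
u = I*√244794 (u = √(-244794) = I*√244794 ≈ 494.77*I)
(G + u)/(Z(576) + (-166410/(-95980) - 1*(-178621))) = (-452360260/751119 + I*√244794)/(-596 + (-166410/(-95980) - 1*(-178621))) = (-452360260/751119 + I*√244794)/(-596 + (-166410*(-1/95980) + 178621)) = (-452360260/751119 + I*√244794)/(-596 + (16641/9598 + 178621)) = (-452360260/751119 + I*√244794)/(-596 + 1714420999/9598) = (-452360260/751119 + I*√244794)/(1708700591/9598) = (-452360260/751119 + I*√244794)*(9598/1708700591) = -4341753775480/1283437479211329 + 9598*I*√244794/1708700591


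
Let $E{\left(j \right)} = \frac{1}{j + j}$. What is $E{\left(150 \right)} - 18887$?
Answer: $- \frac{5666099}{300} \approx -18887.0$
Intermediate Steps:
$E{\left(j \right)} = \frac{1}{2 j}$
$E{\left(150 \right)} - 18887 = \frac{1}{2 \cdot 150} - 18887 = \frac{1}{2} \cdot \frac{1}{150} - 18887 = \frac{1}{300} - 18887 = - \frac{5666099}{300}$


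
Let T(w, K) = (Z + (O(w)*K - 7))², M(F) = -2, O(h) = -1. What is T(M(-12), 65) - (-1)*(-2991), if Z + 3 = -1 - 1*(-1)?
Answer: 2634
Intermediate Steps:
Z = -3 (Z = -3 + (-1 - 1*(-1)) = -3 + (-1 + 1) = -3 + 0 = -3)
T(w, K) = (-10 - K)² (T(w, K) = (-3 + (-K - 7))² = (-3 + (-7 - K))² = (-10 - K)²)
T(M(-12), 65) - (-1)*(-2991) = (10 + 65)² - (-1)*(-2991) = 75² - 1*2991 = 5625 - 2991 = 2634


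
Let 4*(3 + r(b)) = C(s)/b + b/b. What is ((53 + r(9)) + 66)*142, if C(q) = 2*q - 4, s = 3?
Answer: 297277/18 ≈ 16515.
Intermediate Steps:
C(q) = -4 + 2*q
r(b) = -11/4 + 1/(2*b) (r(b) = -3 + ((-4 + 2*3)/b + b/b)/4 = -3 + ((-4 + 6)/b + 1)/4 = -3 + (2/b + 1)/4 = -3 + (1 + 2/b)/4 = -3 + (¼ + 1/(2*b)) = -11/4 + 1/(2*b))
((53 + r(9)) + 66)*142 = ((53 + (¼)*(2 - 11*9)/9) + 66)*142 = ((53 + (¼)*(⅑)*(2 - 99)) + 66)*142 = ((53 + (¼)*(⅑)*(-97)) + 66)*142 = ((53 - 97/36) + 66)*142 = (1811/36 + 66)*142 = (4187/36)*142 = 297277/18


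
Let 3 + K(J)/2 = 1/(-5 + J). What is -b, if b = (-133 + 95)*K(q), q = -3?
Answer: -475/2 ≈ -237.50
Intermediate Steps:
K(J) = -6 + 2/(-5 + J)
b = 475/2 (b = (-133 + 95)*(2*(16 - 3*(-3))/(-5 - 3)) = -76*(16 + 9)/(-8) = -76*(-1)*25/8 = -38*(-25/4) = 475/2 ≈ 237.50)
-b = -1*475/2 = -475/2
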